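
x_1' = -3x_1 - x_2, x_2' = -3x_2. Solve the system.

x_1(t) = -K_1e^(-3t) - K_2te^(-3t) + K_2e^(-3t), x_2(t) = K_2e^(-3t)

Coefficient matrix A = [[-3, -1], [0, -3]].
Characteristic polynomial det(A - λI) = λ^2 + 6λ + 9 = 0.
Single eigenvalue λ = -3 with algebraic multiplicity 2.
Eigenvector v = (-1,0); generalized eigenvector w with (A-λI)w=v is (1,1).
General solution: e^(-3t)[K_1·v + K_2·(t·v + w)].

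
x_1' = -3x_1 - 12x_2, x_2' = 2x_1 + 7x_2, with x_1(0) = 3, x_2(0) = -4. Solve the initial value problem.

x_1(t) = 18e^(3t) - 15e^(t), x_2(t) = -9e^(3t) + 5e^(t)

Coefficient matrix A = [[-3, -12], [2, 7]].
Characteristic polynomial det(A - λI) = λ^2 - 4λ + 3 = 0.
Eigenvalues λ = 1, 3.
For λ=1: (A-λI) row 1 is [-4, -12], so an eigenvector is (-3, 1).
For λ=3: (A-λI) row 1 is [-6, -12], so an eigenvector is (2, -1).
General solution: K_1e^(t)(-3,1) + K_2e^(3t)(2,-1).
Applying x_1(0)=3, x_2(0)=-4 gives K_1=5, K_2=9.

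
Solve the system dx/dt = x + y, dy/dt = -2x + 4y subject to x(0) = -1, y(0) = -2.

x(t) = -e^(3t), y(t) = -2e^(3t)

Coefficient matrix A = [[1, 1], [-2, 4]].
Characteristic polynomial det(A - λI) = λ^2 - 5λ + 6 = 0.
Eigenvalues λ = 3, 2.
For λ=3: (A-λI) row 1 is [-2, 1], so an eigenvector is (1, 2).
For λ=2: (A-λI) row 1 is [-1, 1], so an eigenvector is (-1, -1).
General solution: c_1e^(3t)(1,2) + c_2e^(2t)(-1,-1).
Applying x(0)=-1, y(0)=-2 gives c_1=-1, c_2=0.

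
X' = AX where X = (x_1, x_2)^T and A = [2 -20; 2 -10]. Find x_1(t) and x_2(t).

Coefficient matrix A = [[2, -20], [2, -10]].
Characteristic polynomial det(A - λI) = λ^2 + 8λ + 20 = 0.
Eigenvalues λ = -4 ± 2i (complex conjugate pair).
For λ=-4+2i: an eigenvector is (3,1) - i(-1,0) = (3 + i, 1).
A real fundamental pair from Re and Im of e^((-4+2i)t)v: X_1 = e^(-4t)(cos(2t)·(3,1) + sin(2t)·(-1,0)), X_2 = e^(-4t)(sin(2t)·(3,1) - cos(2t)·(-1,0)).
General solution: c_1X_1 + c_2X_2.

x_1(t) = -c_1e^(-4t)sin(2t) + 3c_1e^(-4t)cos(2t) + 3c_2e^(-4t)sin(2t) + c_2e^(-4t)cos(2t), x_2(t) = c_1e^(-4t)cos(2t) + c_2e^(-4t)sin(2t)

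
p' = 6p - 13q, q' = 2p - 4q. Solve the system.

p(t) = 2K_1e^(t)sin(t) + 3K_1e^(t)cos(t) + 3K_2e^(t)sin(t) - 2K_2e^(t)cos(t), q(t) = K_1e^(t)sin(t) + K_1e^(t)cos(t) + K_2e^(t)sin(t) - K_2e^(t)cos(t)

Coefficient matrix A = [[6, -13], [2, -4]].
Characteristic polynomial det(A - λI) = λ^2 - 2λ + 2 = 0.
Eigenvalues λ = 1 ± i (complex conjugate pair).
For λ=1+i: an eigenvector is (3,1) - i(2,1) = (3 - 2i, 1 - i).
A real fundamental pair from Re and Im of e^((1+i)t)v: X_1 = e^(t)(cos(t)·(3,1) + sin(t)·(2,1)), X_2 = e^(t)(sin(t)·(3,1) - cos(t)·(2,1)).
General solution: K_1X_1 + K_2X_2.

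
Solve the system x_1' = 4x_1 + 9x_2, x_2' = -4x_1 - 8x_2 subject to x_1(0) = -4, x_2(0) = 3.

Coefficient matrix A = [[4, 9], [-4, -8]].
Characteristic polynomial det(A - λI) = λ^2 + 4λ + 4 = 0.
Single eigenvalue λ = -2 with algebraic multiplicity 2.
Eigenvector v = (-3,2); generalized eigenvector w with (A-λI)w=v is (-2,1).
General solution: e^(-2t)[c_1·v + c_2·(t·v + w)].
Applying x_1(0)=-4, x_2(0)=3 gives c_1=2, c_2=-1.

x_1(t) = 3te^(-2t) - 4e^(-2t), x_2(t) = -2te^(-2t) + 3e^(-2t)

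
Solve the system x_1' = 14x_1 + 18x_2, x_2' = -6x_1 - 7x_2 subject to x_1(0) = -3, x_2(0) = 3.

x_1(t) = 6e^(5t) - 9e^(2t), x_2(t) = -3e^(5t) + 6e^(2t)

Coefficient matrix A = [[14, 18], [-6, -7]].
Characteristic polynomial det(A - λI) = λ^2 - 7λ + 10 = 0.
Eigenvalues λ = 5, 2.
For λ=5: (A-λI) row 1 is [9, 18], so an eigenvector is (-2, 1).
For λ=2: (A-λI) row 1 is [12, 18], so an eigenvector is (3, -2).
General solution: K_1e^(5t)(-2,1) + K_2e^(2t)(3,-2).
Applying x_1(0)=-3, x_2(0)=3 gives K_1=-3, K_2=-3.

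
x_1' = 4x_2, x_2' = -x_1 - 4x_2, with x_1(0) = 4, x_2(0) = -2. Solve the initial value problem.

x_1(t) = 4e^(-2t), x_2(t) = -2e^(-2t)

Coefficient matrix A = [[0, 4], [-1, -4]].
Characteristic polynomial det(A - λI) = λ^2 + 4λ + 4 = 0.
Single eigenvalue λ = -2 with algebraic multiplicity 2.
Eigenvector v = (2,-1); generalized eigenvector w with (A-λI)w=v is (-1,1).
General solution: e^(-2t)[C_1·v + C_2·(t·v + w)].
Applying x_1(0)=4, x_2(0)=-2 gives C_1=2, C_2=0.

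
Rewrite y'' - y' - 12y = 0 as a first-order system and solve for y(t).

y(t) = K_1e^(-3t) + K_2e^(4t)

Let x_1 = y, x_2 = y'. Then x_1' = x_2 and x_2' = 12x_1 + x_2.
A = [[0,1],[12,1]]; det(A-λI) = λ^2 - λ - 12.
Eigenvalues λ = -3, 4 with eigenvectors (1,-3), (1,4).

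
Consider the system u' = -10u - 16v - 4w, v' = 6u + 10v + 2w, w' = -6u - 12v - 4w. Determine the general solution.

Coefficient matrix A = [[-10, -16, -4], [6, 10, 2], [-6, -12, -4]].
det(A - λI) = 0 gives eigenvalues λ = -2, -4, 2.
For λ=-2: eigenvector (-2,1,0).
For λ=-4: eigenvector (-2,1,-1).
For λ=2: eigenvector (-1,1,-1).
General solution: c_1e^(-2t)(-2,1,0) + c_2e^(-4t)(-2,1,-1) + c_3e^(2t)(-1,1,-1).

u(t) = -2c_1e^(-2t) - 2c_2e^(-4t) - c_3e^(2t), v(t) = c_1e^(-2t) + c_2e^(-4t) + c_3e^(2t), w(t) = -c_2e^(-4t) - c_3e^(2t)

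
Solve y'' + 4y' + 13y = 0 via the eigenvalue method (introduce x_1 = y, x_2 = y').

Let x_1 = y, x_2 = y'. Then x_1' = x_2 and x_2' = -13x_1 - 4x_2.
A = [[0,1],[-13,-4]]; det(A-λI) = λ^2 + 4λ + 13.
Eigenvalues λ = -2 ± 3i.

y(t) = C_1e^(-2t)cos(3t) + C_2e^(-2t)sin(3t)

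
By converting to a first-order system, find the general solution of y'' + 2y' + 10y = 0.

Let x_1 = y, x_2 = y'. Then x_1' = x_2 and x_2' = -10x_1 - 2x_2.
A = [[0,1],[-10,-2]]; det(A-λI) = λ^2 + 2λ + 10.
Eigenvalues λ = -1 ± 3i.

y(t) = K_1e^(-t)cos(3t) + K_2e^(-t)sin(3t)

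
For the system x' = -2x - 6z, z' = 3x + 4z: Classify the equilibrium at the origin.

unstable spiral

A = [[-2,-6],[3,4]]; det(A-λI) = λ^2 - 2λ + 10.
λ = 1 ± 3i: positive real part.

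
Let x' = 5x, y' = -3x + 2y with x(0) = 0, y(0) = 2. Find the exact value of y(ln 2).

A = [[5,0],[-3,2]]; eigenvalues λ = 2, 5.
Eigenvectors: (0,-1) for λ=2, (-1,1) for λ=5.
From the initial condition, c_1 = -2, c_2 = 0.
y(ln 2) = (-2)(2^2)(-1) + (0)(2^5)(1) = 8.

8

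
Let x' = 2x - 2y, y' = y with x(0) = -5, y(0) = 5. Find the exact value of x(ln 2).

-40

A = [[2,-2],[0,1]]; eigenvalues λ = 2, 1.
Eigenvectors: (1,0) for λ=2, (-2,-1) for λ=1.
From the initial condition, c_1 = -15, c_2 = -5.
x(ln 2) = (-15)(2^2)(1) + (-5)(2^1)(-2) = -40.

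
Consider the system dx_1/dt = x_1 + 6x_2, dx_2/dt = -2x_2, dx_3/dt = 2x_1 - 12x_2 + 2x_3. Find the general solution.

x_1(t) = K_1e^(t) - 2K_3e^(-2t), x_2(t) = K_3e^(-2t), x_3(t) = -2K_1e^(t) + K_2e^(2t) + 4K_3e^(-2t)

Coefficient matrix A = [[1, 6, 0], [0, -2, 0], [2, -12, 2]].
det(A - λI) = 0 gives eigenvalues λ = 1, 2, -2.
For λ=1: eigenvector (1,0,-2).
For λ=2: eigenvector (0,0,1).
For λ=-2: eigenvector (-2,1,4).
General solution: K_1e^(t)(1,0,-2) + K_2e^(2t)(0,0,1) + K_3e^(-2t)(-2,1,4).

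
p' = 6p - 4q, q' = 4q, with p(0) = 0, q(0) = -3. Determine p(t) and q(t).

p(t) = 6e^(6t) - 6e^(4t), q(t) = -3e^(4t)

Coefficient matrix A = [[6, -4], [0, 4]].
Characteristic polynomial det(A - λI) = λ^2 - 10λ + 24 = 0.
Eigenvalues λ = 4, 6.
For λ=4: (A-λI) row 1 is [2, -4], so an eigenvector is (2, 1).
For λ=6: (A-λI) row 1 is [0, -4], so an eigenvector is (1, 0).
General solution: c_1e^(4t)(2,1) + c_2e^(6t)(1,0).
Applying p(0)=0, q(0)=-3 gives c_1=-3, c_2=6.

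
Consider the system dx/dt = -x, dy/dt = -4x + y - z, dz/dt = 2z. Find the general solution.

Coefficient matrix A = [[-1, 0, 0], [-4, 1, -1], [0, 0, 2]].
det(A - λI) = 0 gives eigenvalues λ = -1, 1, 2.
For λ=-1: eigenvector (1,2,0).
For λ=1: eigenvector (0,1,0).
For λ=2: eigenvector (0,-1,1).
General solution: K_1e^(-t)(1,2,0) + K_2e^(t)(0,1,0) + K_3e^(2t)(0,-1,1).

x(t) = K_1e^(-t), y(t) = 2K_1e^(-t) + K_2e^(t) - K_3e^(2t), z(t) = K_3e^(2t)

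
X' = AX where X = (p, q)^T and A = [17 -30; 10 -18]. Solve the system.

p(t) = 2c_1e^(2t) + 3c_2e^(-3t), q(t) = c_1e^(2t) + 2c_2e^(-3t)

Coefficient matrix A = [[17, -30], [10, -18]].
Characteristic polynomial det(A - λI) = λ^2 + λ - 6 = 0.
Eigenvalues λ = 2, -3.
For λ=2: (A-λI) row 1 is [15, -30], so an eigenvector is (2, 1).
For λ=-3: (A-λI) row 1 is [20, -30], so an eigenvector is (3, 2).
General solution: c_1e^(2t)(2,1) + c_2e^(-3t)(3,2).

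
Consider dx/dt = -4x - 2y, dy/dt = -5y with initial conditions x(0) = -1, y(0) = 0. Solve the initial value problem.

Coefficient matrix A = [[-4, -2], [0, -5]].
Characteristic polynomial det(A - λI) = λ^2 + 9λ + 20 = 0.
Eigenvalues λ = -4, -5.
For λ=-4: (A-λI) row 1 is [0, -2], so an eigenvector is (1, 0).
For λ=-5: (A-λI) row 1 is [1, -2], so an eigenvector is (-2, -1).
General solution: K_1e^(-4t)(1,0) + K_2e^(-5t)(-2,-1).
Applying x(0)=-1, y(0)=0 gives K_1=-1, K_2=0.

x(t) = -e^(-4t), y(t) = 0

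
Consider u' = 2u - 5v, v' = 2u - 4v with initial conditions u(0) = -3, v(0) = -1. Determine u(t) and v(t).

Coefficient matrix A = [[2, -5], [2, -4]].
Characteristic polynomial det(A - λI) = λ^2 + 2λ + 2 = 0.
Eigenvalues λ = -1 ± i (complex conjugate pair).
For λ=-1+i: an eigenvector is (-1,-1) - i(2,1) = (-1 - 2i, -1 - i).
A real fundamental pair from Re and Im of e^((-1+i)t)v: X_1 = e^(-t)(cos(t)·(-1,-1) + sin(t)·(2,1)), X_2 = e^(-t)(sin(t)·(-1,-1) - cos(t)·(2,1)).
General solution: C_1X_1 + C_2X_2.
Applying u(0)=-3, v(0)=-1 gives C_1=-1, C_2=2.

u(t) = -4e^(-t)sin(t) - 3e^(-t)cos(t), v(t) = -3e^(-t)sin(t) - e^(-t)cos(t)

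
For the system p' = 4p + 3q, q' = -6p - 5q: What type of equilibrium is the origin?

saddle

A = [[4,3],[-6,-5]]; det(A-λI) = λ^2 + λ - 2.
λ = -2, 1: opposite signs.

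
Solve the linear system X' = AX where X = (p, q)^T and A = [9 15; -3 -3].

p(t) = 2C_1e^(3t)sin(3t) + C_1e^(3t)cos(3t) + C_2e^(3t)sin(3t) - 2C_2e^(3t)cos(3t), q(t) = -C_1e^(3t)sin(3t) + C_2e^(3t)cos(3t)

Coefficient matrix A = [[9, 15], [-3, -3]].
Characteristic polynomial det(A - λI) = λ^2 - 6λ + 18 = 0.
Eigenvalues λ = 3 ± 3i (complex conjugate pair).
For λ=3+3i: an eigenvector is (1,0) - i(2,-1) = (1 - 2i, 0 + i).
A real fundamental pair from Re and Im of e^((3+3i)t)v: X_1 = e^(3t)(cos(3t)·(1,0) + sin(3t)·(2,-1)), X_2 = e^(3t)(sin(3t)·(1,0) - cos(3t)·(2,-1)).
General solution: C_1X_1 + C_2X_2.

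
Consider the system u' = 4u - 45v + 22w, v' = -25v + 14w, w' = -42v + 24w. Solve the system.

Coefficient matrix A = [[4, -45, 22], [0, -25, 14], [0, -42, 24]].
det(A - λI) = 0 gives eigenvalues λ = 4, 3, -4.
For λ=4: eigenvector (1,0,0).
For λ=3: eigenvector (-1,-1,-2).
For λ=-4: eigenvector (3,2,3).
General solution: K_1e^(4t)(1,0,0) + K_2e^(3t)(-1,-1,-2) + K_3e^(-4t)(3,2,3).

u(t) = K_1e^(4t) - K_2e^(3t) + 3K_3e^(-4t), v(t) = -K_2e^(3t) + 2K_3e^(-4t), w(t) = -2K_2e^(3t) + 3K_3e^(-4t)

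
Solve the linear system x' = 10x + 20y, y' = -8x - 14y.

Coefficient matrix A = [[10, 20], [-8, -14]].
Characteristic polynomial det(A - λI) = λ^2 + 4λ + 20 = 0.
Eigenvalues λ = -2 ± 4i (complex conjugate pair).
For λ=-2+4i: an eigenvector is (-2,1) - i(-1,1) = (-2 + i, 1 - i).
A real fundamental pair from Re and Im of e^((-2+4i)t)v: X_1 = e^(-2t)(cos(4t)·(-2,1) + sin(4t)·(-1,1)), X_2 = e^(-2t)(sin(4t)·(-2,1) - cos(4t)·(-1,1)).
General solution: c_1X_1 + c_2X_2.

x(t) = -c_1e^(-2t)sin(4t) - 2c_1e^(-2t)cos(4t) - 2c_2e^(-2t)sin(4t) + c_2e^(-2t)cos(4t), y(t) = c_1e^(-2t)sin(4t) + c_1e^(-2t)cos(4t) + c_2e^(-2t)sin(4t) - c_2e^(-2t)cos(4t)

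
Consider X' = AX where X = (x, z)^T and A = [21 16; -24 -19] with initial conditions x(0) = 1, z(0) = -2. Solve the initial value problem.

x(t) = -e^(5t) + 2e^(-3t), z(t) = e^(5t) - 3e^(-3t)

Coefficient matrix A = [[21, 16], [-24, -19]].
Characteristic polynomial det(A - λI) = λ^2 - 2λ - 15 = 0.
Eigenvalues λ = 5, -3.
For λ=5: (A-λI) row 1 is [16, 16], so an eigenvector is (-1, 1).
For λ=-3: (A-λI) row 1 is [24, 16], so an eigenvector is (-2, 3).
General solution: K_1e^(5t)(-1,1) + K_2e^(-3t)(-2,3).
Applying x(0)=1, z(0)=-2 gives K_1=1, K_2=-1.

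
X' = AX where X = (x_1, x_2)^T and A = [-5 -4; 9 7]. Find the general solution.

Coefficient matrix A = [[-5, -4], [9, 7]].
Characteristic polynomial det(A - λI) = λ^2 - 2λ + 1 = 0.
Single eigenvalue λ = 1 with algebraic multiplicity 2.
Eigenvector v = (2,-3); generalized eigenvector w with (A-λI)w=v is (1,-2).
General solution: e^(t)[c_1·v + c_2·(t·v + w)].

x_1(t) = 2c_1e^(t) + 2c_2te^(t) + c_2e^(t), x_2(t) = -3c_1e^(t) - 3c_2te^(t) - 2c_2e^(t)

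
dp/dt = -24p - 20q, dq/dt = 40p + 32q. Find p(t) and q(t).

Coefficient matrix A = [[-24, -20], [40, 32]].
Characteristic polynomial det(A - λI) = λ^2 - 8λ + 32 = 0.
Eigenvalues λ = 4 ± 4i (complex conjugate pair).
For λ=4+4i: an eigenvector is (2,-3) - i(1,-1) = (2 - i, -3 + i).
A real fundamental pair from Re and Im of e^((4+4i)t)v: X_1 = e^(4t)(cos(4t)·(2,-3) + sin(4t)·(1,-1)), X_2 = e^(4t)(sin(4t)·(2,-3) - cos(4t)·(1,-1)).
General solution: C_1X_1 + C_2X_2.

p(t) = C_1e^(4t)sin(4t) + 2C_1e^(4t)cos(4t) + 2C_2e^(4t)sin(4t) - C_2e^(4t)cos(4t), q(t) = -C_1e^(4t)sin(4t) - 3C_1e^(4t)cos(4t) - 3C_2e^(4t)sin(4t) + C_2e^(4t)cos(4t)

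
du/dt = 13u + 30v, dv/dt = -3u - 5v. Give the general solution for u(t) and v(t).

Coefficient matrix A = [[13, 30], [-3, -5]].
Characteristic polynomial det(A - λI) = λ^2 - 8λ + 25 = 0.
Eigenvalues λ = 4 ± 3i (complex conjugate pair).
For λ=4+3i: an eigenvector is (3,-1) - i(-1,0) = (3 + i, -1).
A real fundamental pair from Re and Im of e^((4+3i)t)v: X_1 = e^(4t)(cos(3t)·(3,-1) + sin(3t)·(-1,0)), X_2 = e^(4t)(sin(3t)·(3,-1) - cos(3t)·(-1,0)).
General solution: C_1X_1 + C_2X_2.

u(t) = -C_1e^(4t)sin(3t) + 3C_1e^(4t)cos(3t) + 3C_2e^(4t)sin(3t) + C_2e^(4t)cos(3t), v(t) = -C_1e^(4t)cos(3t) - C_2e^(4t)sin(3t)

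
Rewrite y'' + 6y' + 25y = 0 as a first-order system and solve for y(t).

y(t) = K_1e^(-3t)cos(4t) + K_2e^(-3t)sin(4t)

Let x_1 = y, x_2 = y'. Then x_1' = x_2 and x_2' = -25x_1 - 6x_2.
A = [[0,1],[-25,-6]]; det(A-λI) = λ^2 + 6λ + 25.
Eigenvalues λ = -3 ± 4i.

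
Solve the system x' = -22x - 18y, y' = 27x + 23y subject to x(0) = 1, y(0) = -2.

x(t) = 2e^(5t) - e^(-4t), y(t) = -3e^(5t) + e^(-4t)

Coefficient matrix A = [[-22, -18], [27, 23]].
Characteristic polynomial det(A - λI) = λ^2 - λ - 20 = 0.
Eigenvalues λ = 5, -4.
For λ=5: (A-λI) row 1 is [-27, -18], so an eigenvector is (-2, 3).
For λ=-4: (A-λI) row 1 is [-18, -18], so an eigenvector is (-1, 1).
General solution: c_1e^(5t)(-2,3) + c_2e^(-4t)(-1,1).
Applying x(0)=1, y(0)=-2 gives c_1=-1, c_2=1.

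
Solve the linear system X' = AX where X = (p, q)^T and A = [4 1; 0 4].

p(t) = -K_1e^(4t) - K_2te^(4t) - 2K_2e^(4t), q(t) = -K_2e^(4t)

Coefficient matrix A = [[4, 1], [0, 4]].
Characteristic polynomial det(A - λI) = λ^2 - 8λ + 16 = 0.
Single eigenvalue λ = 4 with algebraic multiplicity 2.
Eigenvector v = (-1,0); generalized eigenvector w with (A-λI)w=v is (-2,-1).
General solution: e^(4t)[K_1·v + K_2·(t·v + w)].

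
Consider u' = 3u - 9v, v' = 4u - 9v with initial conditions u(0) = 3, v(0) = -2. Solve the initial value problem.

u(t) = 36te^(-3t) + 3e^(-3t), v(t) = 24te^(-3t) - 2e^(-3t)

Coefficient matrix A = [[3, -9], [4, -9]].
Characteristic polynomial det(A - λI) = λ^2 + 6λ + 9 = 0.
Single eigenvalue λ = -3 with algebraic multiplicity 2.
Eigenvector v = (-3,-2); generalized eigenvector w with (A-λI)w=v is (1,1).
General solution: e^(-3t)[c_1·v + c_2·(t·v + w)].
Applying u(0)=3, v(0)=-2 gives c_1=-5, c_2=-12.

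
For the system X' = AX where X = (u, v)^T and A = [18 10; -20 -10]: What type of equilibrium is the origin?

A = [[18,10],[-20,-10]]; det(A-λI) = λ^2 - 8λ + 20.
λ = 4 ± 2i: positive real part.

unstable spiral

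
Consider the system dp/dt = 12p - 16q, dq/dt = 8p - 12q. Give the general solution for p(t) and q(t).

p(t) = -2K_1e^(4t) - K_2e^(-4t), q(t) = -K_1e^(4t) - K_2e^(-4t)

Coefficient matrix A = [[12, -16], [8, -12]].
Characteristic polynomial det(A - λI) = λ^2 - 16 = 0.
Eigenvalues λ = 4, -4.
For λ=4: (A-λI) row 1 is [8, -16], so an eigenvector is (-2, -1).
For λ=-4: (A-λI) row 1 is [16, -16], so an eigenvector is (-1, -1).
General solution: K_1e^(4t)(-2,-1) + K_2e^(-4t)(-1,-1).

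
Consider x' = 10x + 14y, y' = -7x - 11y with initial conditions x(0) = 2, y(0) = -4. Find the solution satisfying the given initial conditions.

x(t) = -4e^(3t) + 6e^(-4t), y(t) = 2e^(3t) - 6e^(-4t)

Coefficient matrix A = [[10, 14], [-7, -11]].
Characteristic polynomial det(A - λI) = λ^2 + λ - 12 = 0.
Eigenvalues λ = -4, 3.
For λ=-4: (A-λI) row 1 is [14, 14], so an eigenvector is (-1, 1).
For λ=3: (A-λI) row 1 is [7, 14], so an eigenvector is (-2, 1).
General solution: c_1e^(-4t)(-1,1) + c_2e^(3t)(-2,1).
Applying x(0)=2, y(0)=-4 gives c_1=-6, c_2=2.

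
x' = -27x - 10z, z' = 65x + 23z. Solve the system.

Coefficient matrix A = [[-27, -10], [65, 23]].
Characteristic polynomial det(A - λI) = λ^2 + 4λ + 29 = 0.
Eigenvalues λ = -2 ± 5i (complex conjugate pair).
For λ=-2+5i: an eigenvector is (-1,2) - i(1,-3) = (-1 - i, 2 + 3i).
A real fundamental pair from Re and Im of e^((-2+5i)t)v: X_1 = e^(-2t)(cos(5t)·(-1,2) + sin(5t)·(1,-3)), X_2 = e^(-2t)(sin(5t)·(-1,2) - cos(5t)·(1,-3)).
General solution: K_1X_1 + K_2X_2.

x(t) = K_1e^(-2t)sin(5t) - K_1e^(-2t)cos(5t) - K_2e^(-2t)sin(5t) - K_2e^(-2t)cos(5t), z(t) = -3K_1e^(-2t)sin(5t) + 2K_1e^(-2t)cos(5t) + 2K_2e^(-2t)sin(5t) + 3K_2e^(-2t)cos(5t)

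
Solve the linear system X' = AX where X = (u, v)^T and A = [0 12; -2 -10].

Coefficient matrix A = [[0, 12], [-2, -10]].
Characteristic polynomial det(A - λI) = λ^2 + 10λ + 24 = 0.
Eigenvalues λ = -6, -4.
For λ=-6: (A-λI) row 1 is [6, 12], so an eigenvector is (-2, 1).
For λ=-4: (A-λI) row 1 is [4, 12], so an eigenvector is (-3, 1).
General solution: K_1e^(-6t)(-2,1) + K_2e^(-4t)(-3,1).

u(t) = -2K_1e^(-6t) - 3K_2e^(-4t), v(t) = K_1e^(-6t) + K_2e^(-4t)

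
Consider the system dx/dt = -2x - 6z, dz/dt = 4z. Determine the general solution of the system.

Coefficient matrix A = [[-2, -6], [0, 4]].
Characteristic polynomial det(A - λI) = λ^2 - 2λ - 8 = 0.
Eigenvalues λ = 4, -2.
For λ=4: (A-λI) row 1 is [-6, -6], so an eigenvector is (1, -1).
For λ=-2: (A-λI) row 1 is [0, -6], so an eigenvector is (-1, 0).
General solution: K_1e^(4t)(1,-1) + K_2e^(-2t)(-1,0).

x(t) = K_1e^(4t) - K_2e^(-2t), z(t) = -K_1e^(4t)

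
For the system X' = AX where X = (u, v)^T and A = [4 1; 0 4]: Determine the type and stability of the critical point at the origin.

unstable improper node

A = [[4,1],[0,4]]; det(A-λI) = λ^2 - 8λ + 16.
repeated λ = 4 with a single eigenvector.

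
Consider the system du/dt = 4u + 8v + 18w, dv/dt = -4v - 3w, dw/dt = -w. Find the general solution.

Coefficient matrix A = [[4, 8, 18], [0, -4, -3], [0, 0, -1]].
det(A - λI) = 0 gives eigenvalues λ = 4, -4, -1.
For λ=4: eigenvector (1,0,0).
For λ=-4: eigenvector (-1,1,0).
For λ=-1: eigenvector (2,1,-1).
General solution: c_1e^(4t)(1,0,0) + c_2e^(-4t)(-1,1,0) + c_3e^(-t)(2,1,-1).

u(t) = c_1e^(4t) - c_2e^(-4t) + 2c_3e^(-t), v(t) = c_2e^(-4t) + c_3e^(-t), w(t) = -c_3e^(-t)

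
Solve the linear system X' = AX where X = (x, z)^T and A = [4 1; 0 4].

x(t) = K_1e^(4t) + K_2te^(4t) - K_2e^(4t), z(t) = K_2e^(4t)

Coefficient matrix A = [[4, 1], [0, 4]].
Characteristic polynomial det(A - λI) = λ^2 - 8λ + 16 = 0.
Single eigenvalue λ = 4 with algebraic multiplicity 2.
Eigenvector v = (1,0); generalized eigenvector w with (A-λI)w=v is (-1,1).
General solution: e^(4t)[K_1·v + K_2·(t·v + w)].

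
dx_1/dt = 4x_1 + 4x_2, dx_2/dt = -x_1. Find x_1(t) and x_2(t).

x_1(t) = -2C_1e^(2t) - 2C_2te^(2t) - C_2e^(2t), x_2(t) = C_1e^(2t) + C_2te^(2t)

Coefficient matrix A = [[4, 4], [-1, 0]].
Characteristic polynomial det(A - λI) = λ^2 - 4λ + 4 = 0.
Single eigenvalue λ = 2 with algebraic multiplicity 2.
Eigenvector v = (-2,1); generalized eigenvector w with (A-λI)w=v is (-1,0).
General solution: e^(2t)[C_1·v + C_2·(t·v + w)].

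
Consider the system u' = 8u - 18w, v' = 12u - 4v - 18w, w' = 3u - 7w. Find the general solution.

u(t) = 3c_2e^(2t) + 2c_3e^(-t), v(t) = -c_1e^(-4t) + 3c_2e^(2t) + 2c_3e^(-t), w(t) = c_2e^(2t) + c_3e^(-t)

Coefficient matrix A = [[8, 0, -18], [12, -4, -18], [3, 0, -7]].
det(A - λI) = 0 gives eigenvalues λ = -4, 2, -1.
For λ=-4: eigenvector (0,-1,0).
For λ=2: eigenvector (3,3,1).
For λ=-1: eigenvector (2,2,1).
General solution: c_1e^(-4t)(0,-1,0) + c_2e^(2t)(3,3,1) + c_3e^(-t)(2,2,1).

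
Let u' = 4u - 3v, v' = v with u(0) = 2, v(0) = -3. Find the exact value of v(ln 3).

-9

A = [[4,-3],[0,1]]; eigenvalues λ = 4, 1.
Eigenvectors: (-1,0) for λ=4, (1,1) for λ=1.
From the initial condition, c_1 = -5, c_2 = -3.
v(ln 3) = (-5)(3^4)(0) + (-3)(3^1)(1) = -9.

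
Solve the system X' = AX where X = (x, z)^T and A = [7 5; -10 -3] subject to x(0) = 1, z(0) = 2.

x(t) = 3e^(2t)sin(5t) + e^(2t)cos(5t), z(t) = -4e^(2t)sin(5t) + 2e^(2t)cos(5t)

Coefficient matrix A = [[7, 5], [-10, -3]].
Characteristic polynomial det(A - λI) = λ^2 - 4λ + 29 = 0.
Eigenvalues λ = 2 ± 5i (complex conjugate pair).
For λ=2+5i: an eigenvector is (1,-1) - i(0,-1) = (1, -1 + i).
A real fundamental pair from Re and Im of e^((2+5i)t)v: X_1 = e^(2t)(cos(5t)·(1,-1) + sin(5t)·(0,-1)), X_2 = e^(2t)(sin(5t)·(1,-1) - cos(5t)·(0,-1)).
General solution: C_1X_1 + C_2X_2.
Applying x(0)=1, z(0)=2 gives C_1=1, C_2=3.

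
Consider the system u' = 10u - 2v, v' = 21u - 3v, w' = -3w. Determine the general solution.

Coefficient matrix A = [[10, -2, 0], [21, -3, 0], [0, 0, -3]].
det(A - λI) = 0 gives eigenvalues λ = 4, 3, -3.
For λ=4: eigenvector (1,3,0).
For λ=3: eigenvector (2,7,0).
For λ=-3: eigenvector (0,0,1).
General solution: K_1e^(4t)(1,3,0) + K_2e^(3t)(2,7,0) + K_3e^(-3t)(0,0,1).

u(t) = K_1e^(4t) + 2K_2e^(3t), v(t) = 3K_1e^(4t) + 7K_2e^(3t), w(t) = K_3e^(-3t)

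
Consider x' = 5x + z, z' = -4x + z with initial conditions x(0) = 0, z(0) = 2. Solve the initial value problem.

x(t) = 2te^(3t), z(t) = -4te^(3t) + 2e^(3t)

Coefficient matrix A = [[5, 1], [-4, 1]].
Characteristic polynomial det(A - λI) = λ^2 - 6λ + 9 = 0.
Single eigenvalue λ = 3 with algebraic multiplicity 2.
Eigenvector v = (-1,2); generalized eigenvector w with (A-λI)w=v is (1,-3).
General solution: e^(3t)[K_1·v + K_2·(t·v + w)].
Applying x(0)=0, z(0)=2 gives K_1=-2, K_2=-2.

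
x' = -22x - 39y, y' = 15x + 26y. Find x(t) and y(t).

Coefficient matrix A = [[-22, -39], [15, 26]].
Characteristic polynomial det(A - λI) = λ^2 - 4λ + 13 = 0.
Eigenvalues λ = 2 ± 3i (complex conjugate pair).
For λ=2+3i: an eigenvector is (2,-1) - i(-3,2) = (2 + 3i, -1 - 2i).
A real fundamental pair from Re and Im of e^((2+3i)t)v: X_1 = e^(2t)(cos(3t)·(2,-1) + sin(3t)·(-3,2)), X_2 = e^(2t)(sin(3t)·(2,-1) - cos(3t)·(-3,2)).
General solution: c_1X_1 + c_2X_2.

x(t) = -3c_1e^(2t)sin(3t) + 2c_1e^(2t)cos(3t) + 2c_2e^(2t)sin(3t) + 3c_2e^(2t)cos(3t), y(t) = 2c_1e^(2t)sin(3t) - c_1e^(2t)cos(3t) - c_2e^(2t)sin(3t) - 2c_2e^(2t)cos(3t)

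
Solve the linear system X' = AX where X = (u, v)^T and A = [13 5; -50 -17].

Coefficient matrix A = [[13, 5], [-50, -17]].
Characteristic polynomial det(A - λI) = λ^2 + 4λ + 29 = 0.
Eigenvalues λ = -2 ± 5i (complex conjugate pair).
For λ=-2+5i: an eigenvector is (0,-1) - i(-1,3) = (0 + i, -1 - 3i).
A real fundamental pair from Re and Im of e^((-2+5i)t)v: X_1 = e^(-2t)(cos(5t)·(0,-1) + sin(5t)·(-1,3)), X_2 = e^(-2t)(sin(5t)·(0,-1) - cos(5t)·(-1,3)).
General solution: K_1X_1 + K_2X_2.

u(t) = -K_1e^(-2t)sin(5t) + K_2e^(-2t)cos(5t), v(t) = 3K_1e^(-2t)sin(5t) - K_1e^(-2t)cos(5t) - K_2e^(-2t)sin(5t) - 3K_2e^(-2t)cos(5t)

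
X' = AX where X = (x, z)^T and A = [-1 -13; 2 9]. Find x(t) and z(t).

x(t) = 3C_1e^(4t)sin(t) + 2C_1e^(4t)cos(t) + 2C_2e^(4t)sin(t) - 3C_2e^(4t)cos(t), z(t) = -C_1e^(4t)sin(t) - C_1e^(4t)cos(t) - C_2e^(4t)sin(t) + C_2e^(4t)cos(t)

Coefficient matrix A = [[-1, -13], [2, 9]].
Characteristic polynomial det(A - λI) = λ^2 - 8λ + 17 = 0.
Eigenvalues λ = 4 ± i (complex conjugate pair).
For λ=4+i: an eigenvector is (2,-1) - i(3,-1) = (2 - 3i, -1 + i).
A real fundamental pair from Re and Im of e^((4+i)t)v: X_1 = e^(4t)(cos(t)·(2,-1) + sin(t)·(3,-1)), X_2 = e^(4t)(sin(t)·(2,-1) - cos(t)·(3,-1)).
General solution: C_1X_1 + C_2X_2.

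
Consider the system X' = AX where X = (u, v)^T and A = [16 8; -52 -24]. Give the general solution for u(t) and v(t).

Coefficient matrix A = [[16, 8], [-52, -24]].
Characteristic polynomial det(A - λI) = λ^2 + 8λ + 32 = 0.
Eigenvalues λ = -4 ± 4i (complex conjugate pair).
For λ=-4+4i: an eigenvector is (-1,2) - i(-1,3) = (-1 + i, 2 - 3i).
A real fundamental pair from Re and Im of e^((-4+4i)t)v: X_1 = e^(-4t)(cos(4t)·(-1,2) + sin(4t)·(-1,3)), X_2 = e^(-4t)(sin(4t)·(-1,2) - cos(4t)·(-1,3)).
General solution: c_1X_1 + c_2X_2.

u(t) = -c_1e^(-4t)sin(4t) - c_1e^(-4t)cos(4t) - c_2e^(-4t)sin(4t) + c_2e^(-4t)cos(4t), v(t) = 3c_1e^(-4t)sin(4t) + 2c_1e^(-4t)cos(4t) + 2c_2e^(-4t)sin(4t) - 3c_2e^(-4t)cos(4t)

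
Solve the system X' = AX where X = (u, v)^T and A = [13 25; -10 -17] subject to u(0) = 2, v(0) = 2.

Coefficient matrix A = [[13, 25], [-10, -17]].
Characteristic polynomial det(A - λI) = λ^2 + 4λ + 29 = 0.
Eigenvalues λ = -2 ± 5i (complex conjugate pair).
For λ=-2+5i: an eigenvector is (2,-1) - i(1,-1) = (2 - i, -1 + i).
A real fundamental pair from Re and Im of e^((-2+5i)t)v: X_1 = e^(-2t)(cos(5t)·(2,-1) + sin(5t)·(1,-1)), X_2 = e^(-2t)(sin(5t)·(2,-1) - cos(5t)·(1,-1)).
General solution: C_1X_1 + C_2X_2.
Applying u(0)=2, v(0)=2 gives C_1=4, C_2=6.

u(t) = 16e^(-2t)sin(5t) + 2e^(-2t)cos(5t), v(t) = -10e^(-2t)sin(5t) + 2e^(-2t)cos(5t)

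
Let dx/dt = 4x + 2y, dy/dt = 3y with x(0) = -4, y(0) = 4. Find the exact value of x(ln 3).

108

A = [[4,2],[0,3]]; eigenvalues λ = 4, 3.
Eigenvectors: (-1,0) for λ=4, (-2,1) for λ=3.
From the initial condition, c_1 = -4, c_2 = 4.
x(ln 3) = (-4)(3^4)(-1) + (4)(3^3)(-2) = 108.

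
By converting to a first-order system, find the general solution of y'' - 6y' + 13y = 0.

Let x_1 = y, x_2 = y'. Then x_1' = x_2 and x_2' = -13x_1 + 6x_2.
A = [[0,1],[-13,6]]; det(A-λI) = λ^2 - 6λ + 13.
Eigenvalues λ = 3 ± 2i.

y(t) = K_1e^(3t)cos(2t) + K_2e^(3t)sin(2t)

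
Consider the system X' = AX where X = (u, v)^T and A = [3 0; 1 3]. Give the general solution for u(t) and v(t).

u(t) = -c_2e^(3t), v(t) = -c_1e^(3t) - c_2te^(3t) - 2c_2e^(3t)

Coefficient matrix A = [[3, 0], [1, 3]].
Characteristic polynomial det(A - λI) = λ^2 - 6λ + 9 = 0.
Single eigenvalue λ = 3 with algebraic multiplicity 2.
Eigenvector v = (0,-1); generalized eigenvector w with (A-λI)w=v is (-1,-2).
General solution: e^(3t)[c_1·v + c_2·(t·v + w)].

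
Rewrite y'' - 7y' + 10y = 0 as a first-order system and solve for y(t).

Let x_1 = y, x_2 = y'. Then x_1' = x_2 and x_2' = -10x_1 + 7x_2.
A = [[0,1],[-10,7]]; det(A-λI) = λ^2 - 7λ + 10.
Eigenvalues λ = 5, 2 with eigenvectors (1,5), (1,2).

y(t) = C_1e^(5t) + C_2e^(2t)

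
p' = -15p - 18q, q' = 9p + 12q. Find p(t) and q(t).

p(t) = 2C_1e^(-6t) + C_2e^(3t), q(t) = -C_1e^(-6t) - C_2e^(3t)

Coefficient matrix A = [[-15, -18], [9, 12]].
Characteristic polynomial det(A - λI) = λ^2 + 3λ - 18 = 0.
Eigenvalues λ = -6, 3.
For λ=-6: (A-λI) row 1 is [-9, -18], so an eigenvector is (2, -1).
For λ=3: (A-λI) row 1 is [-18, -18], so an eigenvector is (1, -1).
General solution: C_1e^(-6t)(2,-1) + C_2e^(3t)(1,-1).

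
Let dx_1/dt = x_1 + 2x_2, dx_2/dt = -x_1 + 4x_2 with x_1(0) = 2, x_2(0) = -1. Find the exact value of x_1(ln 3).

-54

A = [[1,2],[-1,4]]; eigenvalues λ = 3, 2.
Eigenvectors: (1,1) for λ=3, (-2,-1) for λ=2.
From the initial condition, c_1 = -4, c_2 = -3.
x_1(ln 3) = (-4)(3^3)(1) + (-3)(3^2)(-2) = -54.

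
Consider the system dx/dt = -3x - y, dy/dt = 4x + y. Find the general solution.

Coefficient matrix A = [[-3, -1], [4, 1]].
Characteristic polynomial det(A - λI) = λ^2 + 2λ + 1 = 0.
Single eigenvalue λ = -1 with algebraic multiplicity 2.
Eigenvector v = (1,-2); generalized eigenvector w with (A-λI)w=v is (1,-3).
General solution: e^(-t)[C_1·v + C_2·(t·v + w)].

x(t) = C_1e^(-t) + C_2te^(-t) + C_2e^(-t), y(t) = -2C_1e^(-t) - 2C_2te^(-t) - 3C_2e^(-t)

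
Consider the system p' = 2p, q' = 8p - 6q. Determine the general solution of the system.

p(t) = -K_2e^(2t), q(t) = K_1e^(-6t) - K_2e^(2t)

Coefficient matrix A = [[2, 0], [8, -6]].
Characteristic polynomial det(A - λI) = λ^2 + 4λ - 12 = 0.
Eigenvalues λ = -6, 2.
For λ=-6: (A-λI) row 1 is [8, 0], so an eigenvector is (0, 1).
For λ=2: (A-λI) row 2 is [8, -8], so an eigenvector is (-1, -1).
General solution: K_1e^(-6t)(0,1) + K_2e^(2t)(-1,-1).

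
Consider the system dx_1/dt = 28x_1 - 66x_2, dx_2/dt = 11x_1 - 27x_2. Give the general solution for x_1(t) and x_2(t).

Coefficient matrix A = [[28, -66], [11, -27]].
Characteristic polynomial det(A - λI) = λ^2 - λ - 30 = 0.
Eigenvalues λ = -5, 6.
For λ=-5: (A-λI) row 1 is [33, -66], so an eigenvector is (-2, -1).
For λ=6: (A-λI) row 1 is [22, -66], so an eigenvector is (-3, -1).
General solution: K_1e^(-5t)(-2,-1) + K_2e^(6t)(-3,-1).

x_1(t) = -2K_1e^(-5t) - 3K_2e^(6t), x_2(t) = -K_1e^(-5t) - K_2e^(6t)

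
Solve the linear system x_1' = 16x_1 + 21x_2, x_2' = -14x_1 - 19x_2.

Coefficient matrix A = [[16, 21], [-14, -19]].
Characteristic polynomial det(A - λI) = λ^2 + 3λ - 10 = 0.
Eigenvalues λ = -5, 2.
For λ=-5: (A-λI) row 1 is [21, 21], so an eigenvector is (1, -1).
For λ=2: (A-λI) row 1 is [14, 21], so an eigenvector is (3, -2).
General solution: K_1e^(-5t)(1,-1) + K_2e^(2t)(3,-2).

x_1(t) = K_1e^(-5t) + 3K_2e^(2t), x_2(t) = -K_1e^(-5t) - 2K_2e^(2t)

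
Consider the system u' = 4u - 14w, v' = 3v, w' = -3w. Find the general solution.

u(t) = K_1e^(4t) + 2K_3e^(-3t), v(t) = K_2e^(3t), w(t) = K_3e^(-3t)

Coefficient matrix A = [[4, 0, -14], [0, 3, 0], [0, 0, -3]].
det(A - λI) = 0 gives eigenvalues λ = 4, 3, -3.
For λ=4: eigenvector (1,0,0).
For λ=3: eigenvector (0,1,0).
For λ=-3: eigenvector (2,0,1).
General solution: K_1e^(4t)(1,0,0) + K_2e^(3t)(0,1,0) + K_3e^(-3t)(2,0,1).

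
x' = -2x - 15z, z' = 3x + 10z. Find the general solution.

Coefficient matrix A = [[-2, -15], [3, 10]].
Characteristic polynomial det(A - λI) = λ^2 - 8λ + 25 = 0.
Eigenvalues λ = 4 ± 3i (complex conjugate pair).
For λ=4+3i: an eigenvector is (-1,0) - i(2,-1) = (-1 - 2i, 0 + i).
A real fundamental pair from Re and Im of e^((4+3i)t)v: X_1 = e^(4t)(cos(3t)·(-1,0) + sin(3t)·(2,-1)), X_2 = e^(4t)(sin(3t)·(-1,0) - cos(3t)·(2,-1)).
General solution: K_1X_1 + K_2X_2.

x(t) = 2K_1e^(4t)sin(3t) - K_1e^(4t)cos(3t) - K_2e^(4t)sin(3t) - 2K_2e^(4t)cos(3t), z(t) = -K_1e^(4t)sin(3t) + K_2e^(4t)cos(3t)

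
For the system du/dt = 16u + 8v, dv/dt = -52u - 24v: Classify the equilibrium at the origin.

A = [[16,8],[-52,-24]]; det(A-λI) = λ^2 + 8λ + 32.
λ = -4 ± 4i: negative real part.

stable spiral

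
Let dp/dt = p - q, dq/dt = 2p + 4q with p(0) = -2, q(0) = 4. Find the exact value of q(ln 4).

A = [[1,-1],[2,4]]; eigenvalues λ = 2, 3.
Eigenvectors: (-1,1) for λ=2, (-1,2) for λ=3.
From the initial condition, c_1 = 0, c_2 = 2.
q(ln 4) = (0)(4^2)(1) + (2)(4^3)(2) = 256.

256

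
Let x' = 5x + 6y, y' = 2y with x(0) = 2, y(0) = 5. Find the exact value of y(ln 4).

A = [[5,6],[0,2]]; eigenvalues λ = 2, 5.
Eigenvectors: (2,-1) for λ=2, (-1,0) for λ=5.
From the initial condition, c_1 = -5, c_2 = -12.
y(ln 4) = (-5)(4^2)(-1) + (-12)(4^5)(0) = 80.

80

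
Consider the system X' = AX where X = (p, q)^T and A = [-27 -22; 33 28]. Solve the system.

p(t) = c_1e^(-5t) - 2c_2e^(6t), q(t) = -c_1e^(-5t) + 3c_2e^(6t)

Coefficient matrix A = [[-27, -22], [33, 28]].
Characteristic polynomial det(A - λI) = λ^2 - λ - 30 = 0.
Eigenvalues λ = -5, 6.
For λ=-5: (A-λI) row 1 is [-22, -22], so an eigenvector is (1, -1).
For λ=6: (A-λI) row 1 is [-33, -22], so an eigenvector is (-2, 3).
General solution: c_1e^(-5t)(1,-1) + c_2e^(6t)(-2,3).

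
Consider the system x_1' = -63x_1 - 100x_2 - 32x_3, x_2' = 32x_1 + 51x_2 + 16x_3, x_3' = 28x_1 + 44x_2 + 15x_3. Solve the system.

x_1(t) = 2c_1e^(3t) + c_2e^(t) - 8c_3e^(-t), x_2(t) = -c_1e^(3t) + 4c_3e^(-t), x_3(t) = -c_1e^(3t) - 2c_2e^(t) + 3c_3e^(-t)

Coefficient matrix A = [[-63, -100, -32], [32, 51, 16], [28, 44, 15]].
det(A - λI) = 0 gives eigenvalues λ = 3, 1, -1.
For λ=3: eigenvector (2,-1,-1).
For λ=1: eigenvector (1,0,-2).
For λ=-1: eigenvector (-8,4,3).
General solution: c_1e^(3t)(2,-1,-1) + c_2e^(t)(1,0,-2) + c_3e^(-t)(-8,4,3).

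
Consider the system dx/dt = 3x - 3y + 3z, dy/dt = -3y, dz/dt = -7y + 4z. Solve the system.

Coefficient matrix A = [[3, -3, 3], [0, -3, 0], [0, -7, 4]].
det(A - λI) = 0 gives eigenvalues λ = 3, -3, 4.
For λ=3: eigenvector (1,0,0).
For λ=-3: eigenvector (0,1,1).
For λ=4: eigenvector (3,0,1).
General solution: K_1e^(3t)(1,0,0) + K_2e^(-3t)(0,1,1) + K_3e^(4t)(3,0,1).

x(t) = K_1e^(3t) + 3K_3e^(4t), y(t) = K_2e^(-3t), z(t) = K_2e^(-3t) + K_3e^(4t)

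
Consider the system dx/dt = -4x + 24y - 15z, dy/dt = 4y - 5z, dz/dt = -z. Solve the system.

x(t) = c_1e^(-4t) + 3c_2e^(-t) + 3c_3e^(4t), y(t) = c_2e^(-t) + c_3e^(4t), z(t) = c_2e^(-t)

Coefficient matrix A = [[-4, 24, -15], [0, 4, -5], [0, 0, -1]].
det(A - λI) = 0 gives eigenvalues λ = -4, -1, 4.
For λ=-4: eigenvector (1,0,0).
For λ=-1: eigenvector (3,1,1).
For λ=4: eigenvector (3,1,0).
General solution: c_1e^(-4t)(1,0,0) + c_2e^(-t)(3,1,1) + c_3e^(4t)(3,1,0).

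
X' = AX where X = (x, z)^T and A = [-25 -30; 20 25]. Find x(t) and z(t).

Coefficient matrix A = [[-25, -30], [20, 25]].
Characteristic polynomial det(A - λI) = λ^2 - 25 = 0.
Eigenvalues λ = 5, -5.
For λ=5: (A-λI) row 1 is [-30, -30], so an eigenvector is (1, -1).
For λ=-5: (A-λI) row 1 is [-20, -30], so an eigenvector is (-3, 2).
General solution: c_1e^(5t)(1,-1) + c_2e^(-5t)(-3,2).

x(t) = c_1e^(5t) - 3c_2e^(-5t), z(t) = -c_1e^(5t) + 2c_2e^(-5t)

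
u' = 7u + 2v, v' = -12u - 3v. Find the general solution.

Coefficient matrix A = [[7, 2], [-12, -3]].
Characteristic polynomial det(A - λI) = λ^2 - 4λ + 3 = 0.
Eigenvalues λ = 3, 1.
For λ=3: (A-λI) row 1 is [4, 2], so an eigenvector is (1, -2).
For λ=1: (A-λI) row 1 is [6, 2], so an eigenvector is (1, -3).
General solution: c_1e^(3t)(1,-2) + c_2e^(t)(1,-3).

u(t) = c_1e^(3t) + c_2e^(t), v(t) = -2c_1e^(3t) - 3c_2e^(t)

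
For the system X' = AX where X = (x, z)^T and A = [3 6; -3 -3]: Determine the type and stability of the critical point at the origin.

A = [[3,6],[-3,-3]]; det(A-λI) = λ^2 + 9.
λ = 0 ± 3i: zero real part.

center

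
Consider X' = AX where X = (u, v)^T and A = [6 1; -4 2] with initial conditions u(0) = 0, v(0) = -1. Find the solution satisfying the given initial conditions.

Coefficient matrix A = [[6, 1], [-4, 2]].
Characteristic polynomial det(A - λI) = λ^2 - 8λ + 16 = 0.
Single eigenvalue λ = 4 with algebraic multiplicity 2.
Eigenvector v = (-1,2); generalized eigenvector w with (A-λI)w=v is (0,-1).
General solution: e^(4t)[c_1·v + c_2·(t·v + w)].
Applying u(0)=0, v(0)=-1 gives c_1=0, c_2=1.

u(t) = -te^(4t), v(t) = 2te^(4t) - e^(4t)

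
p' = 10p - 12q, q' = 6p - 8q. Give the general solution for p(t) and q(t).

Coefficient matrix A = [[10, -12], [6, -8]].
Characteristic polynomial det(A - λI) = λ^2 - 2λ - 8 = 0.
Eigenvalues λ = 4, -2.
For λ=4: (A-λI) row 1 is [6, -12], so an eigenvector is (-2, -1).
For λ=-2: (A-λI) row 1 is [12, -12], so an eigenvector is (1, 1).
General solution: c_1e^(4t)(-2,-1) + c_2e^(-2t)(1,1).

p(t) = -2c_1e^(4t) + c_2e^(-2t), q(t) = -c_1e^(4t) + c_2e^(-2t)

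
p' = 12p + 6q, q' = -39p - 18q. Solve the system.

p(t) = K_1e^(-3t)sin(3t) - K_1e^(-3t)cos(3t) - K_2e^(-3t)sin(3t) - K_2e^(-3t)cos(3t), q(t) = -2K_1e^(-3t)sin(3t) + 3K_1e^(-3t)cos(3t) + 3K_2e^(-3t)sin(3t) + 2K_2e^(-3t)cos(3t)

Coefficient matrix A = [[12, 6], [-39, -18]].
Characteristic polynomial det(A - λI) = λ^2 + 6λ + 18 = 0.
Eigenvalues λ = -3 ± 3i (complex conjugate pair).
For λ=-3+3i: an eigenvector is (-1,3) - i(1,-2) = (-1 - i, 3 + 2i).
A real fundamental pair from Re and Im of e^((-3+3i)t)v: X_1 = e^(-3t)(cos(3t)·(-1,3) + sin(3t)·(1,-2)), X_2 = e^(-3t)(sin(3t)·(-1,3) - cos(3t)·(1,-2)).
General solution: K_1X_1 + K_2X_2.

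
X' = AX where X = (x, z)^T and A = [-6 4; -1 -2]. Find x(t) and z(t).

Coefficient matrix A = [[-6, 4], [-1, -2]].
Characteristic polynomial det(A - λI) = λ^2 + 8λ + 16 = 0.
Single eigenvalue λ = -4 with algebraic multiplicity 2.
Eigenvector v = (-2,-1); generalized eigenvector w with (A-λI)w=v is (1,0).
General solution: e^(-4t)[c_1·v + c_2·(t·v + w)].

x(t) = -2c_1e^(-4t) - 2c_2te^(-4t) + c_2e^(-4t), z(t) = -c_1e^(-4t) - c_2te^(-4t)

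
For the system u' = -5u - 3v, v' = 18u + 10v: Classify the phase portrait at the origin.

unstable node

A = [[-5,-3],[18,10]]; det(A-λI) = λ^2 - 5λ + 4.
λ = 4, 1: both positive.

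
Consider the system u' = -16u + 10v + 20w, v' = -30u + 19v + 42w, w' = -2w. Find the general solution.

u(t) = c_1e^(4t) - 2c_2e^(-t), v(t) = 2c_1e^(4t) - 3c_2e^(-t) - 2c_3e^(-2t), w(t) = c_3e^(-2t)

Coefficient matrix A = [[-16, 10, 20], [-30, 19, 42], [0, 0, -2]].
det(A - λI) = 0 gives eigenvalues λ = 4, -1, -2.
For λ=4: eigenvector (1,2,0).
For λ=-1: eigenvector (-2,-3,0).
For λ=-2: eigenvector (0,-2,1).
General solution: c_1e^(4t)(1,2,0) + c_2e^(-t)(-2,-3,0) + c_3e^(-2t)(0,-2,1).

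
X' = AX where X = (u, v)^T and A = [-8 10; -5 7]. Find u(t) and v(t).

u(t) = -2c_1e^(-3t) - c_2e^(2t), v(t) = -c_1e^(-3t) - c_2e^(2t)

Coefficient matrix A = [[-8, 10], [-5, 7]].
Characteristic polynomial det(A - λI) = λ^2 + λ - 6 = 0.
Eigenvalues λ = -3, 2.
For λ=-3: (A-λI) row 1 is [-5, 10], so an eigenvector is (-2, -1).
For λ=2: (A-λI) row 1 is [-10, 10], so an eigenvector is (-1, -1).
General solution: c_1e^(-3t)(-2,-1) + c_2e^(2t)(-1,-1).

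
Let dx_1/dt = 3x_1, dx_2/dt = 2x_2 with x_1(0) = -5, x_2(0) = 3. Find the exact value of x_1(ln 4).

A = [[3,0],[0,2]]; eigenvalues λ = 2, 3.
Eigenvectors: (0,-1) for λ=2, (1,0) for λ=3.
From the initial condition, c_1 = -3, c_2 = -5.
x_1(ln 4) = (-3)(4^2)(0) + (-5)(4^3)(1) = -320.

-320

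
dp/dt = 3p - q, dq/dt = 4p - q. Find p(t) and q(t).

Coefficient matrix A = [[3, -1], [4, -1]].
Characteristic polynomial det(A - λI) = λ^2 - 2λ + 1 = 0.
Single eigenvalue λ = 1 with algebraic multiplicity 2.
Eigenvector v = (1,2); generalized eigenvector w with (A-λI)w=v is (0,-1).
General solution: e^(t)[C_1·v + C_2·(t·v + w)].

p(t) = C_1e^(t) + C_2te^(t), q(t) = 2C_1e^(t) + 2C_2te^(t) - C_2e^(t)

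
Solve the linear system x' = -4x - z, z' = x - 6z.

x(t) = C_1e^(-5t) + C_2te^(-5t), z(t) = C_1e^(-5t) + C_2te^(-5t) - C_2e^(-5t)

Coefficient matrix A = [[-4, -1], [1, -6]].
Characteristic polynomial det(A - λI) = λ^2 + 10λ + 25 = 0.
Single eigenvalue λ = -5 with algebraic multiplicity 2.
Eigenvector v = (1,1); generalized eigenvector w with (A-λI)w=v is (0,-1).
General solution: e^(-5t)[C_1·v + C_2·(t·v + w)].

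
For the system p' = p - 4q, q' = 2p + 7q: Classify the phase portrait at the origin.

unstable node

A = [[1,-4],[2,7]]; det(A-λI) = λ^2 - 8λ + 15.
λ = 5, 3: both positive.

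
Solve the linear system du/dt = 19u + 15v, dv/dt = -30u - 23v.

Coefficient matrix A = [[19, 15], [-30, -23]].
Characteristic polynomial det(A - λI) = λ^2 + 4λ + 13 = 0.
Eigenvalues λ = -2 ± 3i (complex conjugate pair).
For λ=-2+3i: an eigenvector is (-1,1) - i(-2,3) = (-1 + 2i, 1 - 3i).
A real fundamental pair from Re and Im of e^((-2+3i)t)v: X_1 = e^(-2t)(cos(3t)·(-1,1) + sin(3t)·(-2,3)), X_2 = e^(-2t)(sin(3t)·(-1,1) - cos(3t)·(-2,3)).
General solution: c_1X_1 + c_2X_2.

u(t) = -2c_1e^(-2t)sin(3t) - c_1e^(-2t)cos(3t) - c_2e^(-2t)sin(3t) + 2c_2e^(-2t)cos(3t), v(t) = 3c_1e^(-2t)sin(3t) + c_1e^(-2t)cos(3t) + c_2e^(-2t)sin(3t) - 3c_2e^(-2t)cos(3t)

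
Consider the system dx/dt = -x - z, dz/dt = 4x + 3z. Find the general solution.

Coefficient matrix A = [[-1, -1], [4, 3]].
Characteristic polynomial det(A - λI) = λ^2 - 2λ + 1 = 0.
Single eigenvalue λ = 1 with algebraic multiplicity 2.
Eigenvector v = (-1,2); generalized eigenvector w with (A-λI)w=v is (2,-3).
General solution: e^(t)[K_1·v + K_2·(t·v + w)].

x(t) = -K_1e^(t) - K_2te^(t) + 2K_2e^(t), z(t) = 2K_1e^(t) + 2K_2te^(t) - 3K_2e^(t)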